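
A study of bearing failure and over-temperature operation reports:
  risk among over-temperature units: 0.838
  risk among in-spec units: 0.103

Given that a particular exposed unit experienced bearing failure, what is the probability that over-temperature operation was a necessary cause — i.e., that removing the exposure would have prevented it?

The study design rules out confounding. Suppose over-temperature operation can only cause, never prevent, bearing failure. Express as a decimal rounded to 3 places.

Let p₁ = 0.838, p₀ = 0.103.
Under exogeneity and monotonicity, PN = (p₁ − p₀) / p₁.
PN = (0.838 − 0.103) / 0.838 = 0.735 / 0.838 ≈ 0.8771

PN ≈ 0.877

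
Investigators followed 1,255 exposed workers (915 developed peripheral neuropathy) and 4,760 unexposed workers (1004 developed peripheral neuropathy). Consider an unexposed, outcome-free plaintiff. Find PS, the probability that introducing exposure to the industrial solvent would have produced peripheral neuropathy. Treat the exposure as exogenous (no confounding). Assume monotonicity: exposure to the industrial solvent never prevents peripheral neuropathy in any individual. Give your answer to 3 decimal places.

p₁ = P(outcome | exposed) = 915/1255 = 0.72908
p₀ = P(outcome | unexposed) = 1004/4760 = 0.21092
Under exogeneity and monotonicity, PS = (p₁ − p₀) / (1 − p₀).
PS = (0.72908 − 0.21092) / (1 − 0.21092) = 0.51816 / 0.78908 ≈ 0.6567

PS ≈ 0.657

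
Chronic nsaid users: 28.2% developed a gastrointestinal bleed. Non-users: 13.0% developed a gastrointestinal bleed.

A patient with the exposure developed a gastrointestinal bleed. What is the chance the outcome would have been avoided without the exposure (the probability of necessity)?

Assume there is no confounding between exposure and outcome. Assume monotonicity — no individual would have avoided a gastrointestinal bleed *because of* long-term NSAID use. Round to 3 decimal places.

p₁ = 0.282, p₀ = 0.13.
Under exogeneity and monotonicity, PN = (p₁ − p₀) / p₁.
PN = (0.282 − 0.13) / 0.282 = 0.152 / 0.282 ≈ 0.5390

PN ≈ 0.539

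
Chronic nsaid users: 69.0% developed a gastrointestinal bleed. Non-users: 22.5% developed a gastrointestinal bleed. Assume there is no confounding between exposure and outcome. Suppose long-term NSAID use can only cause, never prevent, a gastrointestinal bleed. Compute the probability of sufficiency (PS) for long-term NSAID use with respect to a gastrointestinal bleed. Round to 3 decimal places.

p₁ = 0.69, p₀ = 0.225.
Under exogeneity and monotonicity, PS = (p₁ − p₀) / (1 − p₀).
PS = (0.69 − 0.225) / (1 − 0.225) = 0.465 / 0.775 ≈ 0.6000

PS ≈ 0.600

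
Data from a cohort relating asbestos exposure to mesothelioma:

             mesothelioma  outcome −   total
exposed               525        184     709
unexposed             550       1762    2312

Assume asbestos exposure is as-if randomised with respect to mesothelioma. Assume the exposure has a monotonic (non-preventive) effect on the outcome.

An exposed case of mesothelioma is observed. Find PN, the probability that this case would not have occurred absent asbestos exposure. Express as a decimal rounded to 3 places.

p₁ = P(outcome | exposed) = 525/709 = 0.74048
p₀ = P(outcome | unexposed) = 550/2312 = 0.23789
Under exogeneity and monotonicity, PN = (p₁ − p₀) / p₁.
PN = (0.74048 − 0.23789) / 0.74048 = 0.50259 / 0.74048 ≈ 0.6787

PN ≈ 0.679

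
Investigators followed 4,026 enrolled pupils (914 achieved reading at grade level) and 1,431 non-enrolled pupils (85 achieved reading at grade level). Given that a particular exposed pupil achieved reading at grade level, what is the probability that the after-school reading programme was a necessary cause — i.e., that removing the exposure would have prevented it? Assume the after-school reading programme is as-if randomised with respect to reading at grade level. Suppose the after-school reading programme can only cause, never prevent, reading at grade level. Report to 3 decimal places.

PN ≈ 0.738

p₁ = P(outcome | exposed) = 914/4026 = 0.22702
p₀ = P(outcome | unexposed) = 85/1431 = 0.059399
Under exogeneity and monotonicity, PN = (p₁ − p₀) / p₁.
PN = (0.22702 − 0.059399) / 0.22702 = 0.16763 / 0.22702 ≈ 0.7384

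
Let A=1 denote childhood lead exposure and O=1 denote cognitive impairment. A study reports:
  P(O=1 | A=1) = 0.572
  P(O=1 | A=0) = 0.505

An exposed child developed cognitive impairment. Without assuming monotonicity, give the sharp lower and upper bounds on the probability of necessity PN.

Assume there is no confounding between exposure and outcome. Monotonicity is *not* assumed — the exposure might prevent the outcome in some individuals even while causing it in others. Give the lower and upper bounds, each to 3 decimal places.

0.117 ≤ PN ≤ 0.865

Let p₁ = 0.572, p₀ = 0.505.
Under exogeneity alone the bounds on PN are max{0,(p₁−p₀)/p₁} ≤ PN ≤ min{1,(1−p₀)/p₁}.
  lower = (p₁ − p₀)/p₁ = 0.067 / 0.572 ≈ 0.1171
  upper = min{1, (1 − p₀)/p₁} = 0.495 / 0.572 ≈ 0.8654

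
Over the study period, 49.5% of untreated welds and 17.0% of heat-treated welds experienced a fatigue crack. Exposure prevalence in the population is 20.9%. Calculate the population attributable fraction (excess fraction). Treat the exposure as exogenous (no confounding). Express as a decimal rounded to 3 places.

p₁ = 0.495, p₀ = 0.17.
Overall risk P(Y=1) = π·p₁ + (1−π)·p₀ = 0.209×0.495 + 0.791×0.17 = 0.23792.
Under exogeneity, PAF = [P(Y=1) − p₀] / P(Y=1).
PAF = (0.23792 − 0.17) / 0.23792 ≈ 0.2855

PAF ≈ 0.285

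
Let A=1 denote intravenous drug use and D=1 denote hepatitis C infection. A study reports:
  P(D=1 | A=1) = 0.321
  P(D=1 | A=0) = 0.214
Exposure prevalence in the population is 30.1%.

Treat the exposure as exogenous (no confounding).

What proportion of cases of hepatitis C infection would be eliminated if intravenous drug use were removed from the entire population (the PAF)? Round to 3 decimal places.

PAF ≈ 0.131

Let p₁ = 0.321, p₀ = 0.214.
Overall risk P(Y=1) = π·p₁ + (1−π)·p₀ = 0.301×0.321 + 0.699×0.214 = 0.24621.
Under exogeneity, PAF = [P(Y=1) − p₀] / P(Y=1).
PAF = (0.24621 − 0.214) / 0.24621 ≈ 0.1308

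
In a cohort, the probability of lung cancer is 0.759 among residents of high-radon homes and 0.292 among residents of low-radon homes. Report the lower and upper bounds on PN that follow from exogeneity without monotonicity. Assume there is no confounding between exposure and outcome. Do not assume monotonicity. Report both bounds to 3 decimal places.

0.615 ≤ PN ≤ 0.933

Let p₁ = 0.759, p₀ = 0.292.
Under exogeneity alone the bounds on PN are max{0,(p₁−p₀)/p₁} ≤ PN ≤ min{1,(1−p₀)/p₁}.
  lower = (p₁ − p₀)/p₁ = 0.467 / 0.759 ≈ 0.6153
  upper = min{1, (1 − p₀)/p₁} = 0.708 / 0.759 ≈ 0.9328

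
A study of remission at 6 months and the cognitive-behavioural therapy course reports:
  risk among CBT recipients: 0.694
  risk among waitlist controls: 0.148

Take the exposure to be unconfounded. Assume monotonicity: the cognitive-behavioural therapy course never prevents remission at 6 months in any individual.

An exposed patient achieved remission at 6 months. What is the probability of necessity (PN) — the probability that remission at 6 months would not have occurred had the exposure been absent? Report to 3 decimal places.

Let p₁ = 0.694, p₀ = 0.148.
Under exogeneity and monotonicity, PN = (p₁ − p₀) / p₁.
PN = (0.694 − 0.148) / 0.694 = 0.546 / 0.694 ≈ 0.7867

PN ≈ 0.787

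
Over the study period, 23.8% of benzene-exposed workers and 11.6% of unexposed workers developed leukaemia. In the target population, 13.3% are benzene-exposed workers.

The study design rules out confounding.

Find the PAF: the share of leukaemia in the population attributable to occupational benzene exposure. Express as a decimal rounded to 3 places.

p₁ = 0.238, p₀ = 0.116.
Overall risk P(Y=1) = π·p₁ + (1−π)·p₀ = 0.133×0.238 + 0.867×0.116 = 0.13223.
Under exogeneity, PAF = [P(Y=1) − p₀] / P(Y=1).
PAF = (0.13223 − 0.116) / 0.13223 ≈ 0.1227

PAF ≈ 0.123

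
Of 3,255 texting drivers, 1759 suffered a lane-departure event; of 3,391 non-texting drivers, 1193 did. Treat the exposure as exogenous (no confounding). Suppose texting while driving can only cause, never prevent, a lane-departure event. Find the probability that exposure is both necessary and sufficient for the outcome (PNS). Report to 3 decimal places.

PNS ≈ 0.189

p₁ = P(outcome | exposed) = 1759/3255 = 0.5404
p₀ = P(outcome | unexposed) = 1193/3391 = 0.35181
Under exogeneity and monotonicity, PNS = p₁ − p₀.
PNS = 0.5404 − 0.35181 = 0.18859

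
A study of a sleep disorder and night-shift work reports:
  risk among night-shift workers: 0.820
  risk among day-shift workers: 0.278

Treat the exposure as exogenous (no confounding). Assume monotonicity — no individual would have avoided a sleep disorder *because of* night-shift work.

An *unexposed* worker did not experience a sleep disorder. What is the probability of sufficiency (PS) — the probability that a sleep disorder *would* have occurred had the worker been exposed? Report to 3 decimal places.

Let p₁ = 0.82, p₀ = 0.278.
Under exogeneity and monotonicity, PS = (p₁ − p₀) / (1 − p₀).
PS = (0.82 − 0.278) / (1 − 0.278) = 0.542 / 0.722 ≈ 0.7507

PS ≈ 0.751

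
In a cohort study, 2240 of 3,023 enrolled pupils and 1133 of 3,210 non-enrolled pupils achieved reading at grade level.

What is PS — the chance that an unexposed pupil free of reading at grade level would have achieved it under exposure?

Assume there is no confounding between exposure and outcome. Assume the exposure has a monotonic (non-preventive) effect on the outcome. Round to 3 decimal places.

p₁ = P(outcome | exposed) = 2240/3023 = 0.74099
p₀ = P(outcome | unexposed) = 1133/3210 = 0.35296
Under exogeneity and monotonicity, PS = (p₁ − p₀) / (1 − p₀).
PS = (0.74099 − 0.35296) / (1 − 0.35296) = 0.38803 / 0.64704 ≈ 0.5997

PS ≈ 0.600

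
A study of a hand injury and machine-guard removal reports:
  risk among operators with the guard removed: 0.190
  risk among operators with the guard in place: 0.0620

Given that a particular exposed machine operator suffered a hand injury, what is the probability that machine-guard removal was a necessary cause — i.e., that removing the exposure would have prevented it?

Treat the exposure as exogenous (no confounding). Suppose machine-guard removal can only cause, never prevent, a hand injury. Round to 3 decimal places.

PN ≈ 0.674

Let p₁ = 0.19, p₀ = 0.062.
Under exogeneity and monotonicity, PN = (p₁ − p₀) / p₁.
PN = (0.19 − 0.062) / 0.19 = 0.128 / 0.19 ≈ 0.6737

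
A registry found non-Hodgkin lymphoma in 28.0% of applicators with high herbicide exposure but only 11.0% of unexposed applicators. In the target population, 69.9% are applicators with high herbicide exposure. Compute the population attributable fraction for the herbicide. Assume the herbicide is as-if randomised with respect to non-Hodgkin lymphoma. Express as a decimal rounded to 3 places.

PAF ≈ 0.519

p₁ = 0.28, p₀ = 0.11.
Overall risk P(Y=1) = π·p₁ + (1−π)·p₀ = 0.699×0.28 + 0.301×0.11 = 0.22883.
Under exogeneity, PAF = [P(Y=1) − p₀] / P(Y=1).
PAF = (0.22883 − 0.11) / 0.22883 ≈ 0.5193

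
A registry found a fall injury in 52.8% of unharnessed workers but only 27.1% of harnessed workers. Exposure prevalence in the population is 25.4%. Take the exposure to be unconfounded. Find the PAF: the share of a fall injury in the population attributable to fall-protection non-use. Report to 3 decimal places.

PAF ≈ 0.194

p₁ = 0.528, p₀ = 0.271.
Overall risk P(Y=1) = π·p₁ + (1−π)·p₀ = 0.254×0.528 + 0.746×0.271 = 0.33628.
Under exogeneity, PAF = [P(Y=1) − p₀] / P(Y=1).
PAF = (0.33628 − 0.271) / 0.33628 ≈ 0.1941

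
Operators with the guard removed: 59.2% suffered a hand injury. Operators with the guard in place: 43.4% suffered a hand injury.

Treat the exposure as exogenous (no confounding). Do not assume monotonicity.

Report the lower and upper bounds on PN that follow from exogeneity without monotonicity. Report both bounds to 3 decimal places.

0.267 ≤ PN ≤ 0.956

p₁ = 0.592, p₀ = 0.434.
Under exogeneity alone the bounds on PN are max{0,(p₁−p₀)/p₁} ≤ PN ≤ min{1,(1−p₀)/p₁}.
  lower = (p₁ − p₀)/p₁ = 0.158 / 0.592 ≈ 0.2669
  upper = min{1, (1 − p₀)/p₁} = 0.566 / 0.592 ≈ 0.9561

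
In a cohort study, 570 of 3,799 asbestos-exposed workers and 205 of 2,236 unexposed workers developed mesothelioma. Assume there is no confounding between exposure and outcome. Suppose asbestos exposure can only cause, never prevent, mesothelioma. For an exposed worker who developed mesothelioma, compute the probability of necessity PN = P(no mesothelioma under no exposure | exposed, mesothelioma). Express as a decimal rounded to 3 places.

PN ≈ 0.389

p₁ = P(outcome | exposed) = 570/3799 = 0.15004
p₀ = P(outcome | unexposed) = 205/2236 = 0.091682
Under exogeneity and monotonicity, PN = (p₁ − p₀) / p₁.
PN = (0.15004 − 0.091682) / 0.15004 = 0.058358 / 0.15004 ≈ 0.3890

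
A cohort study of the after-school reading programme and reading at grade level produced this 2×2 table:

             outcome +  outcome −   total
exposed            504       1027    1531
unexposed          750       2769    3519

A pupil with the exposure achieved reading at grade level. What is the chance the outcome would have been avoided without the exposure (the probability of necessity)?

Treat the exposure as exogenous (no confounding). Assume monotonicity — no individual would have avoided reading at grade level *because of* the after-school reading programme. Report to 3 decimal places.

p₁ = P(outcome | exposed) = 504/1531 = 0.3292
p₀ = P(outcome | unexposed) = 750/3519 = 0.21313
Under exogeneity and monotonicity, PN = (p₁ − p₀)/p₁.
PN = (0.3292 − 0.21313) / 0.3292 ≈ 0.3526

PN ≈ 0.353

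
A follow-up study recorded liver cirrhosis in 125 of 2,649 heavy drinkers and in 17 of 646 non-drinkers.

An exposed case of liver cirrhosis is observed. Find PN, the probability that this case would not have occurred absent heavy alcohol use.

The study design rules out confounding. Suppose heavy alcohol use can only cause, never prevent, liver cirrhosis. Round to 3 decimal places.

p₁ = P(outcome | exposed) = 125/2649 = 0.047188
p₀ = P(outcome | unexposed) = 17/646 = 0.026316
Under exogeneity and monotonicity, PN = (p₁ − p₀) / p₁.
PN = (0.047188 − 0.026316) / 0.047188 = 0.020872 / 0.047188 ≈ 0.4423

PN ≈ 0.442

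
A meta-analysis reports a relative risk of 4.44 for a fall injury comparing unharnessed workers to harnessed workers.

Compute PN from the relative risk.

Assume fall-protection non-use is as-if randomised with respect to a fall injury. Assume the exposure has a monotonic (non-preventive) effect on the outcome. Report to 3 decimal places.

PN ≈ 0.775

Under exogeneity and monotonicity, PN = (RR − 1) / RR = 1 − 1/RR.
PN = (4.44 − 1) / 4.44 = 3.44 / 4.44 ≈ 0.7748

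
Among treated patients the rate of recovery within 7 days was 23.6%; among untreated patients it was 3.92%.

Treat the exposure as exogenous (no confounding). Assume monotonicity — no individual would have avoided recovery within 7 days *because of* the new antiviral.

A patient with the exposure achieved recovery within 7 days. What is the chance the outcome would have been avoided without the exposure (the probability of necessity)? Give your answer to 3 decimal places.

p₁ = 0.236, p₀ = 0.0392.
Under exogeneity and monotonicity, PN = (p₁ − p₀) / p₁.
PN = (0.236 − 0.0392) / 0.236 = 0.1968 / 0.236 ≈ 0.8339

PN ≈ 0.834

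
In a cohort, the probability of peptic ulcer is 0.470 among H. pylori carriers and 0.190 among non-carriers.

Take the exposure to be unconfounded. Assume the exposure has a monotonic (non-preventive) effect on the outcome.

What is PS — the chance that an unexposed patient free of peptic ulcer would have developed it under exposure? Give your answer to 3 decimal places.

PS ≈ 0.346

Let p₁ = 0.47, p₀ = 0.19.
Under exogeneity and monotonicity, PS = (p₁ − p₀) / (1 − p₀).
PS = (0.47 − 0.19) / (1 − 0.19) = 0.28 / 0.81 ≈ 0.3457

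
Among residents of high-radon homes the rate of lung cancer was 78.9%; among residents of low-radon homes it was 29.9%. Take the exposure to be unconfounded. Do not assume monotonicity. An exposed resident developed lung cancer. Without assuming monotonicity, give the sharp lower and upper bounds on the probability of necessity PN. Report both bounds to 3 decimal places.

p₁ = 0.789, p₀ = 0.299.
Under exogeneity alone the bounds on PN are max{0,(p₁−p₀)/p₁} ≤ PN ≤ min{1,(1−p₀)/p₁}.
  lower = (p₁ − p₀)/p₁ = 0.49 / 0.789 ≈ 0.6210
  upper = min{1, (1 − p₀)/p₁} = 0.701 / 0.789 ≈ 0.8885

0.621 ≤ PN ≤ 0.888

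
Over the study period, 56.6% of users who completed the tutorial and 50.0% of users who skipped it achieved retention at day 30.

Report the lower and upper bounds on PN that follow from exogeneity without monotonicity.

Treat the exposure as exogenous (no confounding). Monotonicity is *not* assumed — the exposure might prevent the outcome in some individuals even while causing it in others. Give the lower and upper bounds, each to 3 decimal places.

0.117 ≤ PN ≤ 0.883

p₁ = 0.566, p₀ = 0.5.
Under exogeneity alone the bounds on PN are max{0,(p₁−p₀)/p₁} ≤ PN ≤ min{1,(1−p₀)/p₁}.
  lower = (p₁ − p₀)/p₁ = 0.066 / 0.566 ≈ 0.1166
  upper = min{1, (1 − p₀)/p₁} = 0.5 / 0.566 ≈ 0.8834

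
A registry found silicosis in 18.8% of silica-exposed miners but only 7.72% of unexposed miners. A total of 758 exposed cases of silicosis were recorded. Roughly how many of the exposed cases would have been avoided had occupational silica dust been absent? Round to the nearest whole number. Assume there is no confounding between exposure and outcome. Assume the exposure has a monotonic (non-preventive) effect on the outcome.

about 447 cases

p₁ = 0.188, p₀ = 0.0772.
PN = (p₁ − p₀)/p₁ = (0.188 − 0.0772) / 0.188 ≈ 0.58936.
Attributable cases ≈ PN × (exposed cases) = 0.58936 × 758 ≈ 446.74.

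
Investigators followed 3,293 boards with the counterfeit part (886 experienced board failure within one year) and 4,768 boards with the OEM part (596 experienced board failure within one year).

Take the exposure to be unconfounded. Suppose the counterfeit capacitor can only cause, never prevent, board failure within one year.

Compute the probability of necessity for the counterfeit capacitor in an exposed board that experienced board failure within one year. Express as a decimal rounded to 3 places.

p₁ = P(outcome | exposed) = 886/3293 = 0.26906
p₀ = P(outcome | unexposed) = 596/4768 = 0.125
Under exogeneity and monotonicity, PN = (p₁ − p₀) / p₁.
PN = (0.26906 − 0.125) / 0.26906 = 0.14406 / 0.26906 ≈ 0.5354

PN ≈ 0.535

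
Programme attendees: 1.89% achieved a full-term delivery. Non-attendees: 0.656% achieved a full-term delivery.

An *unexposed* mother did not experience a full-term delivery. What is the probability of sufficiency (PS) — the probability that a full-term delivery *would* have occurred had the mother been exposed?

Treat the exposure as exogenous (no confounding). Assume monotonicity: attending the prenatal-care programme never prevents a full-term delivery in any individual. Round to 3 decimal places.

p₁ = 0.0189, p₀ = 0.00656.
Under exogeneity and monotonicity, PS = (p₁ − p₀) / (1 − p₀).
PS = (0.0189 − 0.00656) / (1 − 0.00656) = 0.01234 / 0.99344 ≈ 0.0124

PS ≈ 0.012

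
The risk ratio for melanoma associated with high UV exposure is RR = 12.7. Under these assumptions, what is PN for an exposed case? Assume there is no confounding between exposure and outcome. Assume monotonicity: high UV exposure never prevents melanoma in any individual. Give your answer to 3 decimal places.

PN ≈ 0.921

Under exogeneity and monotonicity, PN = (RR − 1) / RR = 1 − 1/RR.
PN = (12.7 − 1) / 12.7 = 11.7 / 12.7 ≈ 0.9213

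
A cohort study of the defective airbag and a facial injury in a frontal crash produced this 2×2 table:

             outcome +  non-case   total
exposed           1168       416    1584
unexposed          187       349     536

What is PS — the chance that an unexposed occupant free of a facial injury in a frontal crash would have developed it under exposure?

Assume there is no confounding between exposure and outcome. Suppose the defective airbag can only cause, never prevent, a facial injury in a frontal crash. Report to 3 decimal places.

p₁ = P(outcome | exposed) = 1168/1584 = 0.73737
p₀ = P(outcome | unexposed) = 187/536 = 0.34888
Under exogeneity and monotonicity, PS = (p₁ − p₀)/(1 − p₀).
PS = (0.73737 − 0.34888) / 0.65112 ≈ 0.5967

PS ≈ 0.597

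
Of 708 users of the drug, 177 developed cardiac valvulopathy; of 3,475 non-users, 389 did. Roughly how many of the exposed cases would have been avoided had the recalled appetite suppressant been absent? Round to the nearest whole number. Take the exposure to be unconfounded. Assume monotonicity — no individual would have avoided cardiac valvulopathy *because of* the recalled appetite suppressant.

p₁ = P(outcome | exposed) = 177/708 = 0.25
p₀ = P(outcome | unexposed) = 389/3475 = 0.11194
PN = (p₁ − p₀)/p₁ = (0.25 − 0.11194) / 0.25 ≈ 0.55223.
Attributable cases ≈ PN × (exposed cases) = 0.55223 × 177 ≈ 97.74.

about 98 cases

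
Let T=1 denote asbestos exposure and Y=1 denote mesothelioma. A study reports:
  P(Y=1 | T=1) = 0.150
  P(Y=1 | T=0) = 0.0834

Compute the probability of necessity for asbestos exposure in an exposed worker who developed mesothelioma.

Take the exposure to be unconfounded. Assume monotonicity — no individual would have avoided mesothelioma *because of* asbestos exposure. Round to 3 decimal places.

Let p₁ = 0.15, p₀ = 0.0834.
Under exogeneity and monotonicity, PN = (p₁ − p₀) / p₁.
PN = (0.15 − 0.0834) / 0.15 = 0.0666 / 0.15 ≈ 0.4440

PN ≈ 0.444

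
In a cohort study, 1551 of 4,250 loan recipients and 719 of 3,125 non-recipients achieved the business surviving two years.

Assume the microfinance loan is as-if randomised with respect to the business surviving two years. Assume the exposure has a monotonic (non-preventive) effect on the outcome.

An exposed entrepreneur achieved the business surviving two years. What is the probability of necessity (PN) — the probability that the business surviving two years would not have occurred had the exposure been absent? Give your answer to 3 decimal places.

PN ≈ 0.370

p₁ = P(outcome | exposed) = 1551/4250 = 0.36494
p₀ = P(outcome | unexposed) = 719/3125 = 0.23008
Under exogeneity and monotonicity, PN = (p₁ − p₀) / p₁.
PN = (0.36494 − 0.23008) / 0.36494 = 0.13486 / 0.36494 ≈ 0.3695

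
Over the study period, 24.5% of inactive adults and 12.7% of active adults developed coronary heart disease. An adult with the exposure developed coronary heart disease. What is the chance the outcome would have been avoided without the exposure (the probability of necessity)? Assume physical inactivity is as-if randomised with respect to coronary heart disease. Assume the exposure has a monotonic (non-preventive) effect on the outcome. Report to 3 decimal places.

p₁ = 0.245, p₀ = 0.127.
Under exogeneity and monotonicity, PN = (p₁ − p₀) / p₁.
PN = (0.245 − 0.127) / 0.245 = 0.118 / 0.245 ≈ 0.4816

PN ≈ 0.482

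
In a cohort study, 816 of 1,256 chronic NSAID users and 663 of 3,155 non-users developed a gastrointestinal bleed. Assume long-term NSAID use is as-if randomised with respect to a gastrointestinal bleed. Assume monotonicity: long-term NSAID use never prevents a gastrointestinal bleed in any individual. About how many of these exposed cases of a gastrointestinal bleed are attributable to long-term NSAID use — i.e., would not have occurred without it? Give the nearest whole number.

about 552 cases

p₁ = P(outcome | exposed) = 816/1256 = 0.64968
p₀ = P(outcome | unexposed) = 663/3155 = 0.21014
PN = (p₁ − p₀)/p₁ = (0.64968 − 0.21014) / 0.64968 ≈ 0.67655.
Attributable cases ≈ PN × (exposed cases) = 0.67655 × 816 ≈ 552.06.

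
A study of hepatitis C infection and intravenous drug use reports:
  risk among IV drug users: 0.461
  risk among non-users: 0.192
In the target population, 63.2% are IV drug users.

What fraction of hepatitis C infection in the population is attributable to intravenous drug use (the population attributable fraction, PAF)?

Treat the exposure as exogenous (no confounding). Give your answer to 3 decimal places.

Let p₁ = 0.461, p₀ = 0.192.
Overall risk P(Y=1) = π·p₁ + (1−π)·p₀ = 0.632×0.461 + 0.368×0.192 = 0.36201.
Under exogeneity, PAF = [P(Y=1) − p₀] / P(Y=1).
PAF = (0.36201 − 0.192) / 0.36201 ≈ 0.4696

PAF ≈ 0.470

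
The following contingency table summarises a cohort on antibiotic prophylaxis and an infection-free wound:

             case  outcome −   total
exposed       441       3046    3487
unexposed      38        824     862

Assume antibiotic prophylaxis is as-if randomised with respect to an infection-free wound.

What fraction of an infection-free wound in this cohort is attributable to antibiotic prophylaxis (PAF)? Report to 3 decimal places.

p₁ = P(outcome | exposed) = 441/3487 = 0.12647
p₀ = P(outcome | unexposed) = 38/862 = 0.044084
Exposure prevalence π = 3487/4349 = 0.80179; overall risk P(Y=1) = 0.11014.
Under exogeneity, PAF = [P(Y=1) − p₀]/P(Y=1).
PAF = (0.11014 − 0.044084) / 0.11014 ≈ 0.5998

PAF ≈ 0.600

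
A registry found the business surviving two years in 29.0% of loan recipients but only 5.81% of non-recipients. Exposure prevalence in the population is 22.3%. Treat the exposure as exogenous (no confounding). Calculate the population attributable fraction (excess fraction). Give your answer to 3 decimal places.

p₁ = 0.29, p₀ = 0.0581.
Overall risk P(Y=1) = π·p₁ + (1−π)·p₀ = 0.223×0.29 + 0.777×0.0581 = 0.10981.
Under exogeneity, PAF = [P(Y=1) − p₀] / P(Y=1).
PAF = (0.10981 − 0.0581) / 0.10981 ≈ 0.4709

PAF ≈ 0.471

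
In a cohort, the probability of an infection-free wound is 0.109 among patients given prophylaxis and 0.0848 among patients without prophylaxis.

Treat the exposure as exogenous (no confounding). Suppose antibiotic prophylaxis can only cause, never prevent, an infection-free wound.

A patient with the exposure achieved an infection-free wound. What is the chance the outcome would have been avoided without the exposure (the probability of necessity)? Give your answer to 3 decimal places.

PN ≈ 0.222

Let p₁ = 0.109, p₀ = 0.0848.
Under exogeneity and monotonicity, PN = (p₁ − p₀) / p₁.
PN = (0.109 − 0.0848) / 0.109 = 0.0242 / 0.109 ≈ 0.2220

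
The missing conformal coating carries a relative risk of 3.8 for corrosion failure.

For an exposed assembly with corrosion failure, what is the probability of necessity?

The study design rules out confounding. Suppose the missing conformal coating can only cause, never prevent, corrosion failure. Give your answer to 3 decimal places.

Under exogeneity and monotonicity, PN = (RR − 1) / RR = 1 − 1/RR.
PN = (3.8 − 1) / 3.8 = 2.8 / 3.8 ≈ 0.7368

PN ≈ 0.737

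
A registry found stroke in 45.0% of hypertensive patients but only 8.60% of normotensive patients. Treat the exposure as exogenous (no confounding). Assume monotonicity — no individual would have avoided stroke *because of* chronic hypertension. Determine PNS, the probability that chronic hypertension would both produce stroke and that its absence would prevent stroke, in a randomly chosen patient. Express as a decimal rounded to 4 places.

PNS ≈ 0.3640

p₁ = 0.45, p₀ = 0.086.
Under exogeneity and monotonicity, PNS = p₁ − p₀.
PNS = 0.45 − 0.086 = 0.364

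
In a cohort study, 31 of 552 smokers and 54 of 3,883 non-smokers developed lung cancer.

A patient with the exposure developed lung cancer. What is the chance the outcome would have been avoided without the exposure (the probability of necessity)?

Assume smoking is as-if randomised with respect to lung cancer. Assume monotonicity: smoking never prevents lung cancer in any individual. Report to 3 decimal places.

PN ≈ 0.752

p₁ = P(outcome | exposed) = 31/552 = 0.056159
p₀ = P(outcome | unexposed) = 54/3883 = 0.013907
Under exogeneity and monotonicity, PN = (p₁ − p₀) / p₁.
PN = (0.056159 − 0.013907) / 0.056159 = 0.042253 / 0.056159 ≈ 0.7524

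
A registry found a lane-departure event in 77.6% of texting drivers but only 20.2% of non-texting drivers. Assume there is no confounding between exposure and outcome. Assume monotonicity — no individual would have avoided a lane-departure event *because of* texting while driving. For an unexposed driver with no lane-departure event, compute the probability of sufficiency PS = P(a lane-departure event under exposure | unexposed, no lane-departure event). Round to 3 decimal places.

PS ≈ 0.719

p₁ = 0.776, p₀ = 0.202.
Under exogeneity and monotonicity, PS = (p₁ − p₀) / (1 − p₀).
PS = (0.776 − 0.202) / (1 − 0.202) = 0.574 / 0.798 ≈ 0.7193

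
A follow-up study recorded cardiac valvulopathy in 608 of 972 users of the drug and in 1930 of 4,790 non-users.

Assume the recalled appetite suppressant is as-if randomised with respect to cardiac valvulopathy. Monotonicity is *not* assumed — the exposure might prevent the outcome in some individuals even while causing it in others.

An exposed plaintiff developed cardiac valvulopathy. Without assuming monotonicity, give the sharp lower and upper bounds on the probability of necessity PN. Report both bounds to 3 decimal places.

p₁ = P(outcome | exposed) = 608/972 = 0.62551
p₀ = P(outcome | unexposed) = 1930/4790 = 0.40292
Under exogeneity alone the bounds on PN are max{0,(p₁−p₀)/p₁} ≤ PN ≤ min{1,(1−p₀)/p₁}.
  lower = (p₁ − p₀)/p₁ = 0.22259 / 0.62551 ≈ 0.3559
  upper = min{1, (1 − p₀)/p₁} = 0.59708 / 0.62551 ≈ 0.9545

0.356 ≤ PN ≤ 0.955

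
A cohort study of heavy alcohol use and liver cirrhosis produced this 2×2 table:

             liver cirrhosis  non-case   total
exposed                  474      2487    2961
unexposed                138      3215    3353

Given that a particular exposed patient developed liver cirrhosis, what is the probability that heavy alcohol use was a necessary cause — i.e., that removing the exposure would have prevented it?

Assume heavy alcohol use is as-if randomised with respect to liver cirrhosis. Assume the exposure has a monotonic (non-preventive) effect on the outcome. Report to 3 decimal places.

p₁ = P(outcome | exposed) = 474/2961 = 0.16008
p₀ = P(outcome | unexposed) = 138/3353 = 0.041157
Under exogeneity and monotonicity, PN = (p₁ − p₀) / p₁.
PN = (0.16008 − 0.041157) / 0.16008 = 0.11892 / 0.16008 ≈ 0.7429

PN ≈ 0.743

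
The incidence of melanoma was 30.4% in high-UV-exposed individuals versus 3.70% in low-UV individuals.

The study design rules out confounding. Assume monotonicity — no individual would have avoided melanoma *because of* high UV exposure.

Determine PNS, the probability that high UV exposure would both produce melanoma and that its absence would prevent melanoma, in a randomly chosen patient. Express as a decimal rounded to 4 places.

PNS ≈ 0.2670

p₁ = 0.304, p₀ = 0.037.
Under exogeneity and monotonicity, PNS = p₁ − p₀.
PNS = 0.304 − 0.037 = 0.267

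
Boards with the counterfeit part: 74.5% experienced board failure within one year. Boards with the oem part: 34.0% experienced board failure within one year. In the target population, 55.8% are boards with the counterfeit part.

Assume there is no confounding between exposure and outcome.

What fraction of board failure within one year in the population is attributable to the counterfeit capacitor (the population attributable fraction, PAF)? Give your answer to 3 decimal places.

PAF ≈ 0.399

p₁ = 0.745, p₀ = 0.34.
Overall risk P(Y=1) = π·p₁ + (1−π)·p₀ = 0.558×0.745 + 0.442×0.34 = 0.56599.
Under exogeneity, PAF = [P(Y=1) − p₀] / P(Y=1).
PAF = (0.56599 − 0.34) / 0.56599 ≈ 0.3993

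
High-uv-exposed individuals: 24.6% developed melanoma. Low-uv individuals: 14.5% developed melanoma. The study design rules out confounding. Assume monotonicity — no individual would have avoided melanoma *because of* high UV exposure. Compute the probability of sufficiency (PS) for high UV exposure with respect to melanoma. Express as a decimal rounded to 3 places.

PS ≈ 0.118

p₁ = 0.246, p₀ = 0.145.
Under exogeneity and monotonicity, PS = (p₁ − p₀) / (1 − p₀).
PS = (0.246 − 0.145) / (1 − 0.145) = 0.101 / 0.855 ≈ 0.1181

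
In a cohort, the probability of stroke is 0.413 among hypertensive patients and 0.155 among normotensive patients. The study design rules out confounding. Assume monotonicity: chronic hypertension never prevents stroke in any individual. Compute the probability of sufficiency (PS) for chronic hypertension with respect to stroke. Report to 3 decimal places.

Let p₁ = 0.413, p₀ = 0.155.
Under exogeneity and monotonicity, PS = (p₁ − p₀) / (1 − p₀).
PS = (0.413 − 0.155) / (1 − 0.155) = 0.258 / 0.845 ≈ 0.3053

PS ≈ 0.305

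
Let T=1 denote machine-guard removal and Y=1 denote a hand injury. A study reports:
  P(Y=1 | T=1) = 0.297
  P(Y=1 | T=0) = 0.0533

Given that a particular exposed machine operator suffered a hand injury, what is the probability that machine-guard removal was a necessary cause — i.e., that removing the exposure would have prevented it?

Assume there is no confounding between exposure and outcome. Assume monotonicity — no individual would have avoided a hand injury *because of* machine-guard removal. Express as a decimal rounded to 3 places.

Let p₁ = 0.297, p₀ = 0.0533.
Under exogeneity and monotonicity, PN = (p₁ − p₀) / p₁.
PN = (0.297 − 0.0533) / 0.297 = 0.2437 / 0.297 ≈ 0.8205

PN ≈ 0.821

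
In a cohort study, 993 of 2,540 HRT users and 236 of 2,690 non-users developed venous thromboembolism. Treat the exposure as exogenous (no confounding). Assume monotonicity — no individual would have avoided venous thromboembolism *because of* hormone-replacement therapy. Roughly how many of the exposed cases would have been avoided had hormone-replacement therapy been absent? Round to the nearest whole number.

about 770 cases

p₁ = P(outcome | exposed) = 993/2540 = 0.39094
p₀ = P(outcome | unexposed) = 236/2690 = 0.087732
PN = (p₁ − p₀)/p₁ = (0.39094 − 0.087732) / 0.39094 ≈ 0.77559.
Attributable cases ≈ PN × (exposed cases) = 0.77559 × 993 ≈ 770.16.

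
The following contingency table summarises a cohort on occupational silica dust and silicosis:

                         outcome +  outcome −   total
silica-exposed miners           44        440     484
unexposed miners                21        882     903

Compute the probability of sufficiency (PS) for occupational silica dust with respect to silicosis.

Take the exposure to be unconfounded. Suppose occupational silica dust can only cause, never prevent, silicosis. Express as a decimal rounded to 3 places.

PS ≈ 0.069

p₁ = P(outcome | exposed) = 44/484 = 0.090909
p₀ = P(outcome | unexposed) = 21/903 = 0.023256
Under exogeneity and monotonicity, PS = (p₁ − p₀) / (1 − p₀).
PS = (0.090909 − 0.023256) / (1 − 0.023256) = 0.067653 / 0.97674 ≈ 0.0693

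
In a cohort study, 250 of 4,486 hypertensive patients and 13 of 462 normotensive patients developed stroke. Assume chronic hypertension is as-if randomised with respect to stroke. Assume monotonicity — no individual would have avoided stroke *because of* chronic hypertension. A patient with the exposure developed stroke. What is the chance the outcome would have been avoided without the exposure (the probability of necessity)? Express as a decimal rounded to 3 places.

PN ≈ 0.495

p₁ = P(outcome | exposed) = 250/4486 = 0.055729
p₀ = P(outcome | unexposed) = 13/462 = 0.028139
Under exogeneity and monotonicity, PN = (p₁ − p₀) / p₁.
PN = (0.055729 − 0.028139) / 0.055729 = 0.02759 / 0.055729 ≈ 0.4951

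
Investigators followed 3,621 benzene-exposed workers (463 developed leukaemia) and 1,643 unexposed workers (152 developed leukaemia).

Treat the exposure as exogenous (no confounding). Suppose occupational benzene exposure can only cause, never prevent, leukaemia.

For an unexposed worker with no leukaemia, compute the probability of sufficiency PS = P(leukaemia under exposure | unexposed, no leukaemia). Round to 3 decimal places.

PS ≈ 0.039

p₁ = P(outcome | exposed) = 463/3621 = 0.12787
p₀ = P(outcome | unexposed) = 152/1643 = 0.092514
Under exogeneity and monotonicity, PS = (p₁ − p₀) / (1 − p₀).
PS = (0.12787 − 0.092514) / (1 − 0.092514) = 0.035352 / 0.90749 ≈ 0.0390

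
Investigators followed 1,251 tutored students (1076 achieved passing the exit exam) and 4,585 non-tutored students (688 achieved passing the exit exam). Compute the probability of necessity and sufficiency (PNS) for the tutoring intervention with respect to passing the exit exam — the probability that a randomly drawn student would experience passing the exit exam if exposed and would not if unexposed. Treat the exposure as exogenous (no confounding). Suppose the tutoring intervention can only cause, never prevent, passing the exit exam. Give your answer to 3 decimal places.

PNS ≈ 0.710

p₁ = P(outcome | exposed) = 1076/1251 = 0.86011
p₀ = P(outcome | unexposed) = 688/4585 = 0.15005
Under exogeneity and monotonicity, PNS = p₁ − p₀.
PNS = 0.86011 − 0.15005 = 0.71006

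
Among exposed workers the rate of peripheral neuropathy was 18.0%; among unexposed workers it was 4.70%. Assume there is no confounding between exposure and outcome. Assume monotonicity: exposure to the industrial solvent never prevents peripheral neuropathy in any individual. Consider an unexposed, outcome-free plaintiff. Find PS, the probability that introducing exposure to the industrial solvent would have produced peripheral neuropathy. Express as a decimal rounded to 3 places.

PS ≈ 0.140

p₁ = 0.18, p₀ = 0.047.
Under exogeneity and monotonicity, PS = (p₁ − p₀) / (1 − p₀).
PS = (0.18 − 0.047) / (1 − 0.047) = 0.133 / 0.953 ≈ 0.1396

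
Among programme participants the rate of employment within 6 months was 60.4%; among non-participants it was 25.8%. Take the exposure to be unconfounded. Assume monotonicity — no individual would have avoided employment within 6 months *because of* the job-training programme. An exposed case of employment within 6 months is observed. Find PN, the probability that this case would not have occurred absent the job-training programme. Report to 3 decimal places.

p₁ = 0.604, p₀ = 0.258.
Under exogeneity and monotonicity, PN = (p₁ − p₀) / p₁.
PN = (0.604 − 0.258) / 0.604 = 0.346 / 0.604 ≈ 0.5728

PN ≈ 0.573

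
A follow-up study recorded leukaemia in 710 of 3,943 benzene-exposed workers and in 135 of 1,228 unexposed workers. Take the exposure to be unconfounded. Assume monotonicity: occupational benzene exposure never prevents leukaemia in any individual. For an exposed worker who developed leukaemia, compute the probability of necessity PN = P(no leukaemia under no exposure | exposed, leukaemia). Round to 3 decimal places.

p₁ = P(outcome | exposed) = 710/3943 = 0.18007
p₀ = P(outcome | unexposed) = 135/1228 = 0.10993
Under exogeneity and monotonicity, PN = (p₁ − p₀) / p₁.
PN = (0.18007 − 0.10993) / 0.18007 = 0.070131 / 0.18007 ≈ 0.3895

PN ≈ 0.389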